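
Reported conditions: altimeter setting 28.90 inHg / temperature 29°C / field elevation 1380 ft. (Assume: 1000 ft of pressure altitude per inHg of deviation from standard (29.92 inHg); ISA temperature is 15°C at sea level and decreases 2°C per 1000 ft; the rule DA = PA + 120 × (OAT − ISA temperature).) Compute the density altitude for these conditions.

Pressure altitude = 1380 + (29.92 − 28.90) × 1000 = 1380 + (+1020) = 2400 ft.
ISA temperature at 2400 ft = 15 − 2 × (2400/1000) = 10.2°C.
ISA deviation = 29 − 10.2 = +18.8°C.
Density altitude = 2400 + 120 × (18.8) = 4656 ft.

4656 ft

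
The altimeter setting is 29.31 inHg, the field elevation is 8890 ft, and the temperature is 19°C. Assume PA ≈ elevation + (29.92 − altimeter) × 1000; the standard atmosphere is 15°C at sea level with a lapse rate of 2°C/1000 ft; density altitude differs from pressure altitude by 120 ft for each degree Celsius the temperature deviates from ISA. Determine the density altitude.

Pressure altitude = 8890 + (29.92 − 29.31) × 1000 = 8890 + (+610) = 9500 ft.
ISA temperature at 9500 ft = 15 − 2 × (9500/1000) = -4°C.
ISA deviation = 19 − (-4) = +23°C.
Density altitude = 9500 + 120 × (23) = 12260 ft.

12260 ft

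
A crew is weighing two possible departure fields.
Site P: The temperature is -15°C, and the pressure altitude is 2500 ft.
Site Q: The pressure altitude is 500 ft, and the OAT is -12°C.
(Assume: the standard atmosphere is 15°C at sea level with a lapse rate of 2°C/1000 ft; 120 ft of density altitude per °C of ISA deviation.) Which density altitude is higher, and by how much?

Site P by 2120 ft

Site P: ISA temp = 10°C, deviation -25°C, DA = 2500 + 120 × (-25) = -500 ft.
Site Q: ISA temp = 14°C, deviation -26°C, DA = 500 + 120 × (-26) = -2620 ft.
Site P is higher by -500 − (-2620) = 2120 ft.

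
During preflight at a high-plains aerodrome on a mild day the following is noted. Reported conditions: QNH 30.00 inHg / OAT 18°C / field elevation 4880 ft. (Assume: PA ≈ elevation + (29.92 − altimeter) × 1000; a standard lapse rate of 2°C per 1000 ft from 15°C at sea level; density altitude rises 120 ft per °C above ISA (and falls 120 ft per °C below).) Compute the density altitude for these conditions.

Pressure altitude = 4880 + (29.92 − 30.00) × 1000 = 4880 + (-80) = 4800 ft.
ISA temperature at 4800 ft = 15 − 2 × (4800/1000) = 5.4°C.
ISA deviation = 18 − 5.4 = +12.6°C.
Density altitude = 4800 + 120 × (12.6) = 6312 ft.

6312 ft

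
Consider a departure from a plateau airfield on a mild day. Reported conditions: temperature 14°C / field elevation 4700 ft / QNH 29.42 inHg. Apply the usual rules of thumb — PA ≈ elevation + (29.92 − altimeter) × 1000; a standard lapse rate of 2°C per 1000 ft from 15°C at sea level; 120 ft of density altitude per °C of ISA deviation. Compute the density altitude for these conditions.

Pressure altitude = 4700 + (29.92 − 29.42) × 1000 = 4700 + (+500) = 5200 ft.
ISA temperature at 5200 ft = 15 − 2 × (5200/1000) = 4.6°C.
ISA deviation = 14 − 4.6 = +9.4°C.
Density altitude = 5200 + 120 × (9.4) = 6328 ft.

6328 ft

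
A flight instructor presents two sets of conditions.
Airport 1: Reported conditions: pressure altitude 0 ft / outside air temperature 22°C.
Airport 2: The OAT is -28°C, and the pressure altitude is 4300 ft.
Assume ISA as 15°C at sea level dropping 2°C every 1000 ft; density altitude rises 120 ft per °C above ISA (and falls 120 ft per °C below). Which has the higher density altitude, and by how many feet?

Airport 1 by 668 ft

Airport 1: ISA temp = 15°C, deviation +7°C, DA = 0 + 120 × 7 = 840 ft.
Airport 2: ISA temp = 6.4°C, deviation -34.4°C, DA = 4300 + 120 × (-34.4) = 172 ft.
Airport 1 is higher by 840 − 172 = 668 ft.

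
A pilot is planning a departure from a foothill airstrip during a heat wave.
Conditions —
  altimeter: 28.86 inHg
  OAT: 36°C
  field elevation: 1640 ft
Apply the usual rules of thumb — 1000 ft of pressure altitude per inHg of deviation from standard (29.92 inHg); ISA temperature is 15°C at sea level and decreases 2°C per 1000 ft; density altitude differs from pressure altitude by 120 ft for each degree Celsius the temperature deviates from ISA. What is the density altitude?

Pressure altitude = 1640 + (29.92 − 28.86) × 1000 = 1640 + (+1060) = 2700 ft.
ISA temperature at 2700 ft = 15 − 2 × (2700/1000) = 9.6°C.
ISA deviation = 36 − 9.6 = +26.4°C.
Density altitude = 2700 + 120 × (26.4) = 5868 ft.

5868 ft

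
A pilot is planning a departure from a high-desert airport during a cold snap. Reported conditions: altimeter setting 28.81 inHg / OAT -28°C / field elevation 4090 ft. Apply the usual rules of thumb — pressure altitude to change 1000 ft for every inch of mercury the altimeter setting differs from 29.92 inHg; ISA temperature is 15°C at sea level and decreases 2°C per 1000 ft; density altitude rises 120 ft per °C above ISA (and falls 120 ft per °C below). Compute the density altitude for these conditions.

Pressure altitude = 4090 + (29.92 − 28.81) × 1000 = 4090 + (+1110) = 5200 ft.
ISA temperature at 5200 ft = 15 − 2 × (5200/1000) = 4.6°C.
ISA deviation = -28 − 4.6 = -32.6°C.
Density altitude = 5200 + 120 × (-32.6) = 1288 ft.

1288 ft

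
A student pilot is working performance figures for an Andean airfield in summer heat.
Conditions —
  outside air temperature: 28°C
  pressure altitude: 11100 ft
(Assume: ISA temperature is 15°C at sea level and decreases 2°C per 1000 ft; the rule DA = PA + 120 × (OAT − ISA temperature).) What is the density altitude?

ISA temperature at 11100 ft = 15 − 2 × (11100/1000) = -7.2°C.
ISA deviation = 28 − (-7.2) = +35.2°C.
Density altitude = 11100 + 120 × (35.2) = 11100 + (+4224) = 15324 ft.

15324 ft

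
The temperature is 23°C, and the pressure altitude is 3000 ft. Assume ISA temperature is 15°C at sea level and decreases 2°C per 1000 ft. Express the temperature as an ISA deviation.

ISA temperature at 3000 ft = 15 − 2 × (3000/1000) = 9°C.
Deviation = OAT − ISA = 23 − 9 = +14°C.

ISA+14°C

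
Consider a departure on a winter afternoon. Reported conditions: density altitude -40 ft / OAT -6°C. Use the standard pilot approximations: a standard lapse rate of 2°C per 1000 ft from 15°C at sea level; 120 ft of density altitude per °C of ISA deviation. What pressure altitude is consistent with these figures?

2000 ft

DA = PA + 120 × (OAT − (15 − 2·PA/1000)) = PA + 120·OAT − 1800 + 0.24·PA = 1.24·PA + 120·OAT − 1800.
So 1.24·PA = -40 − 120 × (-6) + 1800 = 2480.
PA = 2480 / 1.24 = 2000 ft.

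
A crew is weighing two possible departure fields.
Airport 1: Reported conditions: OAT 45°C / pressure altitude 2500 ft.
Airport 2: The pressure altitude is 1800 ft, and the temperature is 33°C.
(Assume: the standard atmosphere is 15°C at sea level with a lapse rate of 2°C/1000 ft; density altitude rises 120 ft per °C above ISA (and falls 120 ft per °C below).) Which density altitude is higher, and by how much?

Airport 1: ISA temp = 10°C, deviation +35°C, DA = 2500 + 120 × 35 = 6700 ft.
Airport 2: ISA temp = 11.4°C, deviation +21.6°C, DA = 1800 + 120 × 21.6 = 4392 ft.
Airport 1 is higher by 6700 − 4392 = 2308 ft.

Airport 1 by 2308 ft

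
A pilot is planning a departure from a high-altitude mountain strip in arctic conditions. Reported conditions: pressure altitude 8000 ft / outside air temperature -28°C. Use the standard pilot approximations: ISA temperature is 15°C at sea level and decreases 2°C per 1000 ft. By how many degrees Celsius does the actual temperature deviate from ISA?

ISA temperature at 8000 ft = 15 − 2 × (8000/1000) = -1°C.
Deviation = OAT − ISA = -28 − (-1) = -27°C.

ISA-27°C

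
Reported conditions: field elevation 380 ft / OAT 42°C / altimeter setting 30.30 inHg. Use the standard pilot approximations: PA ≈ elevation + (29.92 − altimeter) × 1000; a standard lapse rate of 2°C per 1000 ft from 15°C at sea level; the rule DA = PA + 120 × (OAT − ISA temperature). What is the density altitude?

Pressure altitude = 380 + (29.92 − 30.30) × 1000 = 380 + (-380) = 0 ft.
ISA temperature at 0 ft = 15 − 2 × (0/1000) = 15°C.
ISA deviation = 42 − 15 = +27°C.
Density altitude = 0 + 120 × (27) = 3240 ft.

3240 ft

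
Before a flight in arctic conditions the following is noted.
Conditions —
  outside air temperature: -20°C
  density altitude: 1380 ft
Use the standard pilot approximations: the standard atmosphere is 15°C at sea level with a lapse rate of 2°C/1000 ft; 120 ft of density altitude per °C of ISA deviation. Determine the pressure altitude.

DA = PA + 120 × (OAT − (15 − 2·PA/1000)) = PA + 120·OAT − 1800 + 0.24·PA = 1.24·PA + 120·OAT − 1800.
So 1.24·PA = 1380 − 120 × (-20) + 1800 = 5580.
PA = 5580 / 1.24 = 4500 ft.

4500 ft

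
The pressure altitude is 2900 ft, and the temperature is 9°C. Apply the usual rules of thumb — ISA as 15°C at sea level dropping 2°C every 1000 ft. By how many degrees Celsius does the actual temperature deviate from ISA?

ISA-0.2°C

ISA temperature at 2900 ft = 15 − 2 × (2900/1000) = 9.2°C.
Deviation = OAT − ISA = 9 − 9.2 = -0.2°C.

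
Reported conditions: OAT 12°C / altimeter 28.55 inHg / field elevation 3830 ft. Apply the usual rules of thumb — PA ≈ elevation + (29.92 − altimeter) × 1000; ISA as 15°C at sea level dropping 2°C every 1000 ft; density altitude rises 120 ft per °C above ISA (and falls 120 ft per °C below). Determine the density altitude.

Pressure altitude = 3830 + (29.92 − 28.55) × 1000 = 3830 + (+1370) = 5200 ft.
ISA temperature at 5200 ft = 15 − 2 × (5200/1000) = 4.6°C.
ISA deviation = 12 − 4.6 = +7.4°C.
Density altitude = 5200 + 120 × (7.4) = 6088 ft.

6088 ft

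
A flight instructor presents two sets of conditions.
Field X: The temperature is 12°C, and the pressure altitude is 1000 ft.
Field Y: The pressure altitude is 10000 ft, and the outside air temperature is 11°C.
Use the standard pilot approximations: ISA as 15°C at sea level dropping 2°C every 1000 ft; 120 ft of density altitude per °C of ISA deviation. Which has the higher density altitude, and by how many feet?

Field Y by 11040 ft

Field X: ISA temp = 13°C, deviation -1°C, DA = 1000 + 120 × (-1) = 880 ft.
Field Y: ISA temp = -5°C, deviation +16°C, DA = 10000 + 120 × 16 = 11920 ft.
Field Y is higher by 11920 − 880 = 11040 ft.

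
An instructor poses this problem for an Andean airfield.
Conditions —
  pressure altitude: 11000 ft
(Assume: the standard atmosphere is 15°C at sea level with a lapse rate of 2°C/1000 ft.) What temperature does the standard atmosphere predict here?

ISA temperature = 15 − 2 × (11000/1000) = 15 − 22 = -7°C.

-7°C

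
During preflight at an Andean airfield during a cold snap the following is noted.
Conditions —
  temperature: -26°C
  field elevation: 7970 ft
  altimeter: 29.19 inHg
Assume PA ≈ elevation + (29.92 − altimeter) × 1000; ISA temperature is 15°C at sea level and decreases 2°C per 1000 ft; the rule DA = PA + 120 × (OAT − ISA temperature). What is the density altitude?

5868 ft

Pressure altitude = 7970 + (29.92 − 29.19) × 1000 = 7970 + (+730) = 8700 ft.
ISA temperature at 8700 ft = 15 − 2 × (8700/1000) = -2.4°C.
ISA deviation = -26 − (-2.4) = -23.6°C.
Density altitude = 8700 + 120 × (-23.6) = 5868 ft.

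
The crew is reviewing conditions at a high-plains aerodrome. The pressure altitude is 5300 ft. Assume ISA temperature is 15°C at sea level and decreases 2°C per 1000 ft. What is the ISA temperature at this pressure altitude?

4.4°C

ISA temperature = 15 − 2 × (5300/1000) = 15 − 10.6 = 4.4°C.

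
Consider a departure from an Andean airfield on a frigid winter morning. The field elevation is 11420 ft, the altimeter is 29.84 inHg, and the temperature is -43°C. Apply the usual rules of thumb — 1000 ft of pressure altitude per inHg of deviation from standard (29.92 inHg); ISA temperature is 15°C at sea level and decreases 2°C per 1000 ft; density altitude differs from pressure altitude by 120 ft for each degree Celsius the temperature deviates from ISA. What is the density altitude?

Pressure altitude = 11420 + (29.92 − 29.84) × 1000 = 11420 + (+80) = 11500 ft.
ISA temperature at 11500 ft = 15 − 2 × (11500/1000) = -8°C.
ISA deviation = -43 − (-8) = -35°C.
Density altitude = 11500 + 120 × (-35) = 7300 ft.

7300 ft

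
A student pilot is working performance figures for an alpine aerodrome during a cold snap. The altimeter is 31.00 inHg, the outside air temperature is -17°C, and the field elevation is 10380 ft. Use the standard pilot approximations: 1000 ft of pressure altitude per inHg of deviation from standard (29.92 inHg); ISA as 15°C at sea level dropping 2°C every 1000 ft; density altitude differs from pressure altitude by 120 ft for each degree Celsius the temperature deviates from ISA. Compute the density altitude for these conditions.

Pressure altitude = 10380 + (29.92 − 31.00) × 1000 = 10380 + (-1080) = 9300 ft.
ISA temperature at 9300 ft = 15 − 2 × (9300/1000) = -3.6°C.
ISA deviation = -17 − (-3.6) = -13.4°C.
Density altitude = 9300 + 120 × (-13.4) = 7692 ft.

7692 ft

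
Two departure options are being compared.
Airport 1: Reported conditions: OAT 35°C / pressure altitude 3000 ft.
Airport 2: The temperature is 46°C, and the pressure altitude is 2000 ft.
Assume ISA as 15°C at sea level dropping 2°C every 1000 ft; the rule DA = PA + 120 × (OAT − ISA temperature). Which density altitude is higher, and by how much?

Airport 1: ISA temp = 9°C, deviation +26°C, DA = 3000 + 120 × 26 = 6120 ft.
Airport 2: ISA temp = 11°C, deviation +35°C, DA = 2000 + 120 × 35 = 6200 ft.
Airport 2 is higher by 6200 − 6120 = 80 ft.

Airport 2 by 80 ft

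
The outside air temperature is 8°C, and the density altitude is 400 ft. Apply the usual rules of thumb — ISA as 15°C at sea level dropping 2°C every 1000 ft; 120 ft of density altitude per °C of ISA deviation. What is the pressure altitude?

DA = PA + 120 × (OAT − (15 − 2·PA/1000)) = PA + 120·OAT − 1800 + 0.24·PA = 1.24·PA + 120·OAT − 1800.
So 1.24·PA = 400 − 120 × 8 + 1800 = 1240.
PA = 1240 / 1.24 = 1000 ft.

1000 ft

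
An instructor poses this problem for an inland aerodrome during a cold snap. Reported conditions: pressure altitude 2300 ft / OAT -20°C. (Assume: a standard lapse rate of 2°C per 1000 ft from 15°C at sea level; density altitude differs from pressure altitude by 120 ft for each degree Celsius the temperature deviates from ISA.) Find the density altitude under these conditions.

ISA temperature at 2300 ft = 15 − 2 × (2300/1000) = 10.4°C.
ISA deviation = -20 − 10.4 = -30.4°C.
Density altitude = 2300 + 120 × (-30.4) = 2300 + (-3648) = -1348 ft.

-1348 ft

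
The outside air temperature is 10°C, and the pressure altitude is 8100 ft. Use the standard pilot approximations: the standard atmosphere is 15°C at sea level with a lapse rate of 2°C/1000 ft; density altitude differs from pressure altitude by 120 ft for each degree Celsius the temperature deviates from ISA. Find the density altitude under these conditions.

9444 ft

ISA temperature at 8100 ft = 15 − 2 × (8100/1000) = -1.2°C.
ISA deviation = 10 − (-1.2) = +11.2°C.
Density altitude = 8100 + 120 × (11.2) = 8100 + (+1344) = 9444 ft.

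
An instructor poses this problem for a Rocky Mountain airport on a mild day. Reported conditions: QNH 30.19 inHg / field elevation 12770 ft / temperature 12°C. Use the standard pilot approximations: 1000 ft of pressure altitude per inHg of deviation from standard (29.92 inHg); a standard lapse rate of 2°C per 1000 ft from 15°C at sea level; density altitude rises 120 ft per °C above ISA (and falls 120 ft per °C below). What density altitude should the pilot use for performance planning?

15140 ft

Pressure altitude = 12770 + (29.92 − 30.19) × 1000 = 12770 + (-270) = 12500 ft.
ISA temperature at 12500 ft = 15 − 2 × (12500/1000) = -10°C.
ISA deviation = 12 − (-10) = +22°C.
Density altitude = 12500 + 120 × (22) = 15140 ft.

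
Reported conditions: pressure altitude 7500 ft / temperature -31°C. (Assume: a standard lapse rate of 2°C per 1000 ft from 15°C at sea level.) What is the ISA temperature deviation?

ISA-31°C

ISA temperature at 7500 ft = 15 − 2 × (7500/1000) = 0°C.
Deviation = OAT − ISA = -31 − 0 = -31°C.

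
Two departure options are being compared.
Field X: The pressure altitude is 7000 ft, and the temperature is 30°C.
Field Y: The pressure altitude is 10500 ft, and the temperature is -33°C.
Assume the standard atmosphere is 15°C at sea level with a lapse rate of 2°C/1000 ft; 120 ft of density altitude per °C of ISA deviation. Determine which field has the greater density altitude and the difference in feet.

Field X by 3220 ft

Field X: ISA temp = 1°C, deviation +29°C, DA = 7000 + 120 × 29 = 10480 ft.
Field Y: ISA temp = -6°C, deviation -27°C, DA = 10500 + 120 × (-27) = 7260 ft.
Field X is higher by 10480 − 7260 = 3220 ft.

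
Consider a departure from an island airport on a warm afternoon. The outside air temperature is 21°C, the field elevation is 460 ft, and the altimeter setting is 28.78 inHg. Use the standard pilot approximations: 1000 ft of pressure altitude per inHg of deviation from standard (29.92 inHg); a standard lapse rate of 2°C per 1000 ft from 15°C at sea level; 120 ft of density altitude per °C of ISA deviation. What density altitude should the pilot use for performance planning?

2704 ft

Pressure altitude = 460 + (29.92 − 28.78) × 1000 = 460 + (+1140) = 1600 ft.
ISA temperature at 1600 ft = 15 − 2 × (1600/1000) = 11.8°C.
ISA deviation = 21 − 11.8 = +9.2°C.
Density altitude = 1600 + 120 × (9.2) = 2704 ft.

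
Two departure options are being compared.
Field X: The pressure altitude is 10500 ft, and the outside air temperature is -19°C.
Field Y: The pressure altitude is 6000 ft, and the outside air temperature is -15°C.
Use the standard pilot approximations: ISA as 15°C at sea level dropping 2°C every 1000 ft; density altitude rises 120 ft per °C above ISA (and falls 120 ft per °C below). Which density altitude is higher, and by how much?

Field X by 5100 ft

Field X: ISA temp = -6°C, deviation -13°C, DA = 10500 + 120 × (-13) = 8940 ft.
Field Y: ISA temp = 3°C, deviation -18°C, DA = 6000 + 120 × (-18) = 3840 ft.
Field X is higher by 8940 − 3840 = 5100 ft.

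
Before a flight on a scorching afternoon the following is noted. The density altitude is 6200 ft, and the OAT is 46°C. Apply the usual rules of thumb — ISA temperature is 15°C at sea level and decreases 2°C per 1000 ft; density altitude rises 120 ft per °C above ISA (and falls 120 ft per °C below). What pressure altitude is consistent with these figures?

2000 ft

DA = PA + 120 × (OAT − (15 − 2·PA/1000)) = PA + 120·OAT − 1800 + 0.24·PA = 1.24·PA + 120·OAT − 1800.
So 1.24·PA = 6200 − 120 × 46 + 1800 = 2480.
PA = 2480 / 1.24 = 2000 ft.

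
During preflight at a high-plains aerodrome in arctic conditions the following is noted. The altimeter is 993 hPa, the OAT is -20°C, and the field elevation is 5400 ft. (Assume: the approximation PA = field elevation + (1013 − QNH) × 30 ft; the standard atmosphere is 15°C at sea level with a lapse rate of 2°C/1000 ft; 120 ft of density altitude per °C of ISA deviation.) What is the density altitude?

Pressure altitude = 5400 + (1013 − 993) × 30 = 5400 + (+600) = 6000 ft.
ISA temperature at 6000 ft = 15 − 2 × (6000/1000) = 3°C.
ISA deviation = -20 − 3 = -23°C.
Density altitude = 6000 + 120 × (-23) = 3240 ft.

3240 ft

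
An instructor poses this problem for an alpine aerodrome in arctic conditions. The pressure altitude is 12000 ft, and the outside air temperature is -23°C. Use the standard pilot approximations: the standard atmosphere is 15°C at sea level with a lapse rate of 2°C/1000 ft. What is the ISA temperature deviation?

ISA temperature at 12000 ft = 15 − 2 × (12000/1000) = -9°C.
Deviation = OAT − ISA = -23 − (-9) = -14°C.

ISA-14°C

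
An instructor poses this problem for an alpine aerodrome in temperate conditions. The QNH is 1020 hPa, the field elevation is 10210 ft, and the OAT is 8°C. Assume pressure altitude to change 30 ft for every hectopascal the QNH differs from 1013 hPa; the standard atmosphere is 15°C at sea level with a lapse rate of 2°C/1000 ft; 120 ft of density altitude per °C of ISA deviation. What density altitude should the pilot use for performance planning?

11560 ft

Pressure altitude = 10210 + (1013 − 1020) × 30 = 10210 + (-210) = 10000 ft.
ISA temperature at 10000 ft = 15 − 2 × (10000/1000) = -5°C.
ISA deviation = 8 − (-5) = +13°C.
Density altitude = 10000 + 120 × (13) = 11560 ft.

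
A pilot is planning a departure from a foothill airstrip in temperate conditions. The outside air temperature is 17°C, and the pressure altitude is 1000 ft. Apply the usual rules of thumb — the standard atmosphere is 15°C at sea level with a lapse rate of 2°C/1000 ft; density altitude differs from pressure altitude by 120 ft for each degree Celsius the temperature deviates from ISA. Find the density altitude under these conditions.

ISA temperature at 1000 ft = 15 − 2 × (1000/1000) = 13°C.
ISA deviation = 17 − 13 = +4°C.
Density altitude = 1000 + 120 × (4) = 1000 + (+480) = 1480 ft.

1480 ft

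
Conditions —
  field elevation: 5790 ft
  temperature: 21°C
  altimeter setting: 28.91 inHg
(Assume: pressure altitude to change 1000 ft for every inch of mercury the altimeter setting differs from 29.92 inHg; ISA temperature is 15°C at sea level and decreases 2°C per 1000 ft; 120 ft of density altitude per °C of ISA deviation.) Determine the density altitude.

Pressure altitude = 5790 + (29.92 − 28.91) × 1000 = 5790 + (+1010) = 6800 ft.
ISA temperature at 6800 ft = 15 − 2 × (6800/1000) = 1.4°C.
ISA deviation = 21 − 1.4 = +19.6°C.
Density altitude = 6800 + 120 × (19.6) = 9152 ft.

9152 ft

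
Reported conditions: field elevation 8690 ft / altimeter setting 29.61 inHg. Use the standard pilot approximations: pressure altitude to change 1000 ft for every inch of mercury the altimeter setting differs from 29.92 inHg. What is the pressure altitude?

Pressure correction = (29.92 − 29.61) × 1000 = +310 ft.
Pressure altitude = 8690 + (+310) = 9000 ft.

9000 ft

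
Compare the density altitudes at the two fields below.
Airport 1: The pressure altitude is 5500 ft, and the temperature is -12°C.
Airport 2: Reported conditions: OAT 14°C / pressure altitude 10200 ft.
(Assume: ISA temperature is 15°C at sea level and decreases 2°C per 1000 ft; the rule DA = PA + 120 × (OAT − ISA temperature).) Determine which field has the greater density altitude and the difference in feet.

Airport 1: ISA temp = 4°C, deviation -16°C, DA = 5500 + 120 × (-16) = 3580 ft.
Airport 2: ISA temp = -5.4°C, deviation +19.4°C, DA = 10200 + 120 × 19.4 = 12528 ft.
Airport 2 is higher by 12528 − 3580 = 8948 ft.

Airport 2 by 8948 ft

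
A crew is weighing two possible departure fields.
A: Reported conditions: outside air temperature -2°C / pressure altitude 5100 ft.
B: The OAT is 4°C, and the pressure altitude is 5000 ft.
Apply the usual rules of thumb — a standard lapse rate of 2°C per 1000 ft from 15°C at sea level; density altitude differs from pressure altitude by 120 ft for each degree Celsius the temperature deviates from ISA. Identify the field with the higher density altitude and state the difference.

A: ISA temp = 4.8°C, deviation -6.8°C, DA = 5100 + 120 × (-6.8) = 4284 ft.
B: ISA temp = 5°C, deviation -1°C, DA = 5000 + 120 × (-1) = 4880 ft.
B is higher by 4880 − 4284 = 596 ft.

B by 596 ft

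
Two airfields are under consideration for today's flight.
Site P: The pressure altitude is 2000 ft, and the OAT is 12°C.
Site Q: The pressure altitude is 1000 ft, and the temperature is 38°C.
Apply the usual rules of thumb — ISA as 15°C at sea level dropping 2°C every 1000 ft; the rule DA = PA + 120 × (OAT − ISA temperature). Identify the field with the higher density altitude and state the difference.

Site Q by 1880 ft

Site P: ISA temp = 11°C, deviation +1°C, DA = 2000 + 120 × 1 = 2120 ft.
Site Q: ISA temp = 13°C, deviation +25°C, DA = 1000 + 120 × 25 = 4000 ft.
Site Q is higher by 4000 − 2120 = 1880 ft.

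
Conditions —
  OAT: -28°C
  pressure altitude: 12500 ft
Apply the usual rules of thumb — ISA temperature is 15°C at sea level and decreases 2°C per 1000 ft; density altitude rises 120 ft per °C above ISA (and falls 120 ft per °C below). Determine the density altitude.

10340 ft

ISA temperature at 12500 ft = 15 − 2 × (12500/1000) = -10°C.
ISA deviation = -28 − (-10) = -18°C.
Density altitude = 12500 + 120 × (-18) = 12500 + (-2160) = 10340 ft.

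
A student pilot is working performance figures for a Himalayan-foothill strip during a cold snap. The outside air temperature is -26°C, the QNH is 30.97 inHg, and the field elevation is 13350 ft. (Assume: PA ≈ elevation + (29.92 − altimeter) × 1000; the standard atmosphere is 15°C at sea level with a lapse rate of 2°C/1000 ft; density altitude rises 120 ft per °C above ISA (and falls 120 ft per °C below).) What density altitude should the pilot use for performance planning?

10332 ft

Pressure altitude = 13350 + (29.92 − 30.97) × 1000 = 13350 + (-1050) = 12300 ft.
ISA temperature at 12300 ft = 15 − 2 × (12300/1000) = -9.6°C.
ISA deviation = -26 − (-9.6) = -16.4°C.
Density altitude = 12300 + 120 × (-16.4) = 10332 ft.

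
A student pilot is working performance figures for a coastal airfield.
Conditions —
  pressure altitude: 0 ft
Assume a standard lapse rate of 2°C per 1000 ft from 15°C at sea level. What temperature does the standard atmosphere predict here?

15°C

ISA temperature = 15 − 2 × (0/1000) = 15 − 0 = 15°C.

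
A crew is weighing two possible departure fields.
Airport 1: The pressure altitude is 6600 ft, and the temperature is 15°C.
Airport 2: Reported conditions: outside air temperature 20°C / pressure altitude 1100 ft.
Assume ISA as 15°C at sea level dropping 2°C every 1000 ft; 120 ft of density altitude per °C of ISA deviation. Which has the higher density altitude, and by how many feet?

Airport 1 by 6220 ft

Airport 1: ISA temp = 1.8°C, deviation +13.2°C, DA = 6600 + 120 × 13.2 = 8184 ft.
Airport 2: ISA temp = 12.8°C, deviation +7.2°C, DA = 1100 + 120 × 7.2 = 1964 ft.
Airport 1 is higher by 8184 − 1964 = 6220 ft.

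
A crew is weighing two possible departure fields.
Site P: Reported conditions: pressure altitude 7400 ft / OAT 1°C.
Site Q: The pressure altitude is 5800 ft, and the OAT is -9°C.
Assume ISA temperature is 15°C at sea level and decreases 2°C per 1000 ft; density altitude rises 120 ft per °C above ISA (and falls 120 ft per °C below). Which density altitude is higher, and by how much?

Site P: ISA temp = 0.2°C, deviation +0.8°C, DA = 7400 + 120 × 0.8 = 7496 ft.
Site Q: ISA temp = 3.4°C, deviation -12.4°C, DA = 5800 + 120 × (-12.4) = 4312 ft.
Site P is higher by 7496 − 4312 = 3184 ft.

Site P by 3184 ft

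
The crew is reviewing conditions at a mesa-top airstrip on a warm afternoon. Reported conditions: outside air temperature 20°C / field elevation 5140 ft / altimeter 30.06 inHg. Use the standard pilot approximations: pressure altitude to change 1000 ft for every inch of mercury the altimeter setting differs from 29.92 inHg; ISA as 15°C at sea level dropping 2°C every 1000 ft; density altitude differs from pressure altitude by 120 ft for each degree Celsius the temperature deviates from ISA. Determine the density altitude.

6800 ft

Pressure altitude = 5140 + (29.92 − 30.06) × 1000 = 5140 + (-140) = 5000 ft.
ISA temperature at 5000 ft = 15 − 2 × (5000/1000) = 5°C.
ISA deviation = 20 − 5 = +15°C.
Density altitude = 5000 + 120 × (15) = 6800 ft.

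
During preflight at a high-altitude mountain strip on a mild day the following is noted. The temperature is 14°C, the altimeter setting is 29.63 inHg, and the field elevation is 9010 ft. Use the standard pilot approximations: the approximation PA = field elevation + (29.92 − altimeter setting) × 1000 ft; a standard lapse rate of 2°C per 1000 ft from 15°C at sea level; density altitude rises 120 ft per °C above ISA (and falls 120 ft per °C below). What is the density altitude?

Pressure altitude = 9010 + (29.92 − 29.63) × 1000 = 9010 + (+290) = 9300 ft.
ISA temperature at 9300 ft = 15 − 2 × (9300/1000) = -3.6°C.
ISA deviation = 14 − (-3.6) = +17.6°C.
Density altitude = 9300 + 120 × (17.6) = 11412 ft.

11412 ft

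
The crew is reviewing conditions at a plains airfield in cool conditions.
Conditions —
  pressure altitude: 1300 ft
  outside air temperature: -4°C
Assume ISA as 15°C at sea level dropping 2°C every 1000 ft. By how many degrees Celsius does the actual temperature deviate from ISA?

ISA-16.4°C

ISA temperature at 1300 ft = 15 − 2 × (1300/1000) = 12.4°C.
Deviation = OAT − ISA = -4 − 12.4 = -16.4°C.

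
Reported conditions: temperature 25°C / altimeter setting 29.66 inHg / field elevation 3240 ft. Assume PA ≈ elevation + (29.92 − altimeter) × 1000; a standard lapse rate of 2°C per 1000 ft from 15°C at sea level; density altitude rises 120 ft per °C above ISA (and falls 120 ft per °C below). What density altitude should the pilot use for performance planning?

Pressure altitude = 3240 + (29.92 − 29.66) × 1000 = 3240 + (+260) = 3500 ft.
ISA temperature at 3500 ft = 15 − 2 × (3500/1000) = 8°C.
ISA deviation = 25 − 8 = +17°C.
Density altitude = 3500 + 120 × (17) = 5540 ft.

5540 ft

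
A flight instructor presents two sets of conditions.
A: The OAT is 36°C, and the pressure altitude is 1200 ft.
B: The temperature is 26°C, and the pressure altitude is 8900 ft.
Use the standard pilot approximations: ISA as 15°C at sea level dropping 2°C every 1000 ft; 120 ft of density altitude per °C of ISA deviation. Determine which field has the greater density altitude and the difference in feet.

A: ISA temp = 12.6°C, deviation +23.4°C, DA = 1200 + 120 × 23.4 = 4008 ft.
B: ISA temp = -2.8°C, deviation +28.8°C, DA = 8900 + 120 × 28.8 = 12356 ft.
B is higher by 12356 − 4008 = 8348 ft.

B by 8348 ft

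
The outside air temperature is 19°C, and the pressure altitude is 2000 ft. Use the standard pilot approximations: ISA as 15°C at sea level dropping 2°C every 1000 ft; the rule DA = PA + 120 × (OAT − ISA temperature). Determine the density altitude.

ISA temperature at 2000 ft = 15 − 2 × (2000/1000) = 11°C.
ISA deviation = 19 − 11 = +8°C.
Density altitude = 2000 + 120 × (8) = 2000 + (+960) = 2960 ft.

2960 ft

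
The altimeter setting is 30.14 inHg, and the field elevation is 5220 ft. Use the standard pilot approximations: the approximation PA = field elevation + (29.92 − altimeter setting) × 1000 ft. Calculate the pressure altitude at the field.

Pressure correction = (29.92 − 30.14) × 1000 = -220 ft.
Pressure altitude = 5220 + (-220) = 5000 ft.

5000 ft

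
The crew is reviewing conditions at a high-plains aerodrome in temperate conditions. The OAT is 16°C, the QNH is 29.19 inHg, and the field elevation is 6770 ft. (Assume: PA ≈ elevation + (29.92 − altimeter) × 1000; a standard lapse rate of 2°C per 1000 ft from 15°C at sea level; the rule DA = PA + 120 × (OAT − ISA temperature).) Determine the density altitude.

9420 ft

Pressure altitude = 6770 + (29.92 − 29.19) × 1000 = 6770 + (+730) = 7500 ft.
ISA temperature at 7500 ft = 15 − 2 × (7500/1000) = 0°C.
ISA deviation = 16 − 0 = +16°C.
Density altitude = 7500 + 120 × (16) = 9420 ft.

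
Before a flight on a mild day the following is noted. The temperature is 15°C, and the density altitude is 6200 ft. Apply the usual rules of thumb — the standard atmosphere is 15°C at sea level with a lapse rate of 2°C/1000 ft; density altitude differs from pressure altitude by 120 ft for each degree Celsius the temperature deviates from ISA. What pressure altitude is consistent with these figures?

5000 ft

DA = PA + 120 × (OAT − (15 − 2·PA/1000)) = PA + 120·OAT − 1800 + 0.24·PA = 1.24·PA + 120·OAT − 1800.
So 1.24·PA = 6200 − 120 × 15 + 1800 = 6200.
PA = 6200 / 1.24 = 5000 ft.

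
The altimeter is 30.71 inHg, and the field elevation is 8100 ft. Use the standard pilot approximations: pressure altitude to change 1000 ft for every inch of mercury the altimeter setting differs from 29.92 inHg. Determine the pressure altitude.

Pressure correction = (29.92 − 30.71) × 1000 = -790 ft.
Pressure altitude = 8100 + (-790) = 7310 ft.

7310 ft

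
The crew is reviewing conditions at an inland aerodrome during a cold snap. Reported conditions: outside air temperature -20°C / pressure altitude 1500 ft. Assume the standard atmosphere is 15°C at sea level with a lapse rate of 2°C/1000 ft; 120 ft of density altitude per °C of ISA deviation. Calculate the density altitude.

ISA temperature at 1500 ft = 15 − 2 × (1500/1000) = 12°C.
ISA deviation = -20 − 12 = -32°C.
Density altitude = 1500 + 120 × (-32) = 1500 + (-3840) = -2340 ft.

-2340 ft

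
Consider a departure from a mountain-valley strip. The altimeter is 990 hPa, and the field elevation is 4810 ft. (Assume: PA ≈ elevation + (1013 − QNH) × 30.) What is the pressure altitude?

5500 ft

Pressure correction = (1013 − 990) × 30 = +690 ft.
Pressure altitude = 4810 + (+690) = 5500 ft.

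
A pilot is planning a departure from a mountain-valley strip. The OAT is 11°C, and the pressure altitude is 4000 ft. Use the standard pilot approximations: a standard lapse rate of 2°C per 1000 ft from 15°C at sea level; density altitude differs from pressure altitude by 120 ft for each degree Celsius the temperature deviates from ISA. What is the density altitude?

4480 ft

ISA temperature at 4000 ft = 15 − 2 × (4000/1000) = 7°C.
ISA deviation = 11 − 7 = +4°C.
Density altitude = 4000 + 120 × (4) = 4000 + (+480) = 4480 ft.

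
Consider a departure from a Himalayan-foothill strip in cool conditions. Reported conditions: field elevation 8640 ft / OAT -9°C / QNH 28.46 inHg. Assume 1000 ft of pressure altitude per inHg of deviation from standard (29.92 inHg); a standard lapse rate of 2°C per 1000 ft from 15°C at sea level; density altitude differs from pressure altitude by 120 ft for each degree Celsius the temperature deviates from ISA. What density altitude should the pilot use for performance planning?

Pressure altitude = 8640 + (29.92 − 28.46) × 1000 = 8640 + (+1460) = 10100 ft.
ISA temperature at 10100 ft = 15 − 2 × (10100/1000) = -5.2°C.
ISA deviation = -9 − (-5.2) = -3.8°C.
Density altitude = 10100 + 120 × (-3.8) = 9644 ft.

9644 ft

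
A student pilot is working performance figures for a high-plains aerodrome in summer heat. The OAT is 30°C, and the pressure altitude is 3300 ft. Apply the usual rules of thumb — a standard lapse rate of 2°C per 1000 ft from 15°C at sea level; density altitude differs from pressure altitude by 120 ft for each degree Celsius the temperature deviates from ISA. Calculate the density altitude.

ISA temperature at 3300 ft = 15 − 2 × (3300/1000) = 8.4°C.
ISA deviation = 30 − 8.4 = +21.6°C.
Density altitude = 3300 + 120 × (21.6) = 3300 + (+2592) = 5892 ft.

5892 ft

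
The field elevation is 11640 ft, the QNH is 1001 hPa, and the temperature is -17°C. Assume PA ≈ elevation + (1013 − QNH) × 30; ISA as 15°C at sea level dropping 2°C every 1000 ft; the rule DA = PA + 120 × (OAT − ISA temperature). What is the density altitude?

Pressure altitude = 11640 + (1013 − 1001) × 30 = 11640 + (+360) = 12000 ft.
ISA temperature at 12000 ft = 15 − 2 × (12000/1000) = -9°C.
ISA deviation = -17 − (-9) = -8°C.
Density altitude = 12000 + 120 × (-8) = 11040 ft.

11040 ft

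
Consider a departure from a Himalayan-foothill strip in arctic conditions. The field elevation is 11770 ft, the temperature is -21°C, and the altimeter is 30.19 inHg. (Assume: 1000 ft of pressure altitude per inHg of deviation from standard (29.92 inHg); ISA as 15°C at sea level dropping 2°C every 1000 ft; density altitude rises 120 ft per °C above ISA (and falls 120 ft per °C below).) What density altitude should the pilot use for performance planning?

Pressure altitude = 11770 + (29.92 − 30.19) × 1000 = 11770 + (-270) = 11500 ft.
ISA temperature at 11500 ft = 15 − 2 × (11500/1000) = -8°C.
ISA deviation = -21 − (-8) = -13°C.
Density altitude = 11500 + 120 × (-13) = 9940 ft.

9940 ft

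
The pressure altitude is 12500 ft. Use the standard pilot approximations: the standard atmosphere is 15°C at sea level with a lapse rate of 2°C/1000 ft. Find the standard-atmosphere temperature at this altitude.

ISA temperature = 15 − 2 × (12500/1000) = 15 − 25 = -10°C.

-10°C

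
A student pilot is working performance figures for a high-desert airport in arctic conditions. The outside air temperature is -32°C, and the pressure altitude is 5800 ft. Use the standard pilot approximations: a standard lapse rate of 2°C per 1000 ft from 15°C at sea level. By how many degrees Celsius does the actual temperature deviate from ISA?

ISA temperature at 5800 ft = 15 − 2 × (5800/1000) = 3.4°C.
Deviation = OAT − ISA = -32 − 3.4 = -35.4°C.

ISA-35.4°C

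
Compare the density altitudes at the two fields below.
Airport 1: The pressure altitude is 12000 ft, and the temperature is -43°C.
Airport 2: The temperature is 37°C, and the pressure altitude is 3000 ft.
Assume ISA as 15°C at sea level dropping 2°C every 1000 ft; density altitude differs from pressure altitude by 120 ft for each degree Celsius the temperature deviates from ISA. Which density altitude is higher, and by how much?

Airport 1: ISA temp = -9°C, deviation -34°C, DA = 12000 + 120 × (-34) = 7920 ft.
Airport 2: ISA temp = 9°C, deviation +28°C, DA = 3000 + 120 × 28 = 6360 ft.
Airport 1 is higher by 7920 − 6360 = 1560 ft.

Airport 1 by 1560 ft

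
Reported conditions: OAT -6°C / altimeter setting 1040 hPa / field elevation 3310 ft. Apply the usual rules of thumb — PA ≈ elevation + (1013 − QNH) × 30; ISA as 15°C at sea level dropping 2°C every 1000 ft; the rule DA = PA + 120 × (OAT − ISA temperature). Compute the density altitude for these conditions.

580 ft

Pressure altitude = 3310 + (1013 − 1040) × 30 = 3310 + (-810) = 2500 ft.
ISA temperature at 2500 ft = 15 − 2 × (2500/1000) = 10°C.
ISA deviation = -6 − 10 = -16°C.
Density altitude = 2500 + 120 × (-16) = 580 ft.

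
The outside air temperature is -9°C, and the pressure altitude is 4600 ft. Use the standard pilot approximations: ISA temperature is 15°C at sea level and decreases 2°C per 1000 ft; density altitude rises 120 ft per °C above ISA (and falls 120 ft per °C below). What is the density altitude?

2824 ft

ISA temperature at 4600 ft = 15 − 2 × (4600/1000) = 5.8°C.
ISA deviation = -9 − 5.8 = -14.8°C.
Density altitude = 4600 + 120 × (-14.8) = 4600 + (-1776) = 2824 ft.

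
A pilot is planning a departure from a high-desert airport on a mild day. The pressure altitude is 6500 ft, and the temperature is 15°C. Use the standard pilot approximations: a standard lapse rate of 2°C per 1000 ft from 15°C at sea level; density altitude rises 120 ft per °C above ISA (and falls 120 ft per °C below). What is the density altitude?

ISA temperature at 6500 ft = 15 − 2 × (6500/1000) = 2°C.
ISA deviation = 15 − 2 = +13°C.
Density altitude = 6500 + 120 × (13) = 6500 + (+1560) = 8060 ft.

8060 ft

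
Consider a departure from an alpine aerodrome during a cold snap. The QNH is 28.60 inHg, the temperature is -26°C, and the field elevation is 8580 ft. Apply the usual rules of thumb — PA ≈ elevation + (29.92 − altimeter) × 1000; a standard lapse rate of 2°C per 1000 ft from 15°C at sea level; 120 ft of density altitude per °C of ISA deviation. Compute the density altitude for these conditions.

Pressure altitude = 8580 + (29.92 − 28.60) × 1000 = 8580 + (+1320) = 9900 ft.
ISA temperature at 9900 ft = 15 − 2 × (9900/1000) = -4.8°C.
ISA deviation = -26 − (-4.8) = -21.2°C.
Density altitude = 9900 + 120 × (-21.2) = 7356 ft.

7356 ft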